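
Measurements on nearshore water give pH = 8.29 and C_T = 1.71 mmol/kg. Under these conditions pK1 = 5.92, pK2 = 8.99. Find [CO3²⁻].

α₂ = 1 / (1 + [H⁺]/K2 + [H⁺]²/(K1K2)) = 1 / (1 + 10^+0.70 + 10^-1.67)
   = 1 / (1 + 5.0119 + 0.021380) = 1/6.0333 = 0.1657
[CO3²⁻] = α₂ × DIC = 0.1657 × 1.71 = 0.283 mmol/kg

[CO3²⁻] = 0.283 mmol/kg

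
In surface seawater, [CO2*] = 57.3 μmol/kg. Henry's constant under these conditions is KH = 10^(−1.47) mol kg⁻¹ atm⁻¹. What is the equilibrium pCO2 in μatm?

pCO2 = 1690 μatm

KH = 10^(−1.47) = 3.388×10^-2 mol kg⁻¹ atm⁻¹
pCO2 = [CO2*]/KH = 57.3×10^-6 / 3.388×10^-2 = 1.69×10^-3 atm = 1690 μatm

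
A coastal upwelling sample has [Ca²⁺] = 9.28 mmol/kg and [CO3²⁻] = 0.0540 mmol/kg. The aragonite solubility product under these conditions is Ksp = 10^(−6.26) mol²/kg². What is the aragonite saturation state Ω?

Ksp = 10^(−6.26) = 5.495×10^-7
Ω = [Ca²⁺][CO3²⁻]/Ksp = (9.28×10^-3)(0.0540×10^-3) / 5.495×10^-7 = 0.912

Ω = 0.912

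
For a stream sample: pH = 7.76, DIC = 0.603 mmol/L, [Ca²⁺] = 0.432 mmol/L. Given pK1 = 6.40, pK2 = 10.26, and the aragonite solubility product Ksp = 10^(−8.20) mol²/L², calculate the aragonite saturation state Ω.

Ω = 0.125

α₂ = 1 / (1 + [H⁺]/K2 + [H⁺]²/(K1K2)) = 1 / (1 + 10^+2.50 + 10^+1.14)
   = 1 / (1 + 316.23 + 13.804) = 1/331.03 = 0.003021
[CO3²⁻] = α₂ × DIC = 0.003021 × 0.603 = 0.001822 mmol/L = 1.822 μmol/L
Ksp = 10^(−8.20) = 6.310×10^-9
Ω = [Ca²⁺][CO3²⁻]/Ksp = (0.432×10^-3)(1.822×10^-6) / 6.310×10^-9 = 0.125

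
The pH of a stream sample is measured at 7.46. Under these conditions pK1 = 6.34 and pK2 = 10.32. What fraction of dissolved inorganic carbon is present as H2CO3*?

α₀ = 1 / (1 + K1/[H⁺] + K1K2/[H⁺]²) = 1 / (1 + 10^+1.12 + 10^-1.74)
   = 1 / (1 + 13.183 + 0.018197) = 1/14.201 = 0.07042

α₀ = 0.0704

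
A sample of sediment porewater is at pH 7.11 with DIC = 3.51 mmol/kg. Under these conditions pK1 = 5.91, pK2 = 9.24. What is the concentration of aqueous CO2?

α₀ = 1 / (1 + K1/[H⁺] + K1K2/[H⁺]²) = 1 / (1 + 10^+1.20 + 10^-0.93)
   = 1 / (1 + 15.849 + 0.11749) = 1/16.966 = 0.05894
[CO2*] = α₀ × DIC = 0.05894 × 3.51 = 0.207 mmol/kg

[CO2*] = 0.207 mmol/kg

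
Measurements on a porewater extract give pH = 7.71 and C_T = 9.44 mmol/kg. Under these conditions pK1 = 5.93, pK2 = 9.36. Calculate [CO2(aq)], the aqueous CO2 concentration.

[CO2*] = 0.151 mmol/kg

α₀ = 1 / (1 + K1/[H⁺] + K1K2/[H⁺]²) = 1 / (1 + 10^+1.78 + 10^+0.13)
   = 1 / (1 + 60.256 + 1.3490) = 1/62.605 = 0.01597
[CO2*] = α₀ × DIC = 0.01597 × 9.44 = 0.151 mmol/kg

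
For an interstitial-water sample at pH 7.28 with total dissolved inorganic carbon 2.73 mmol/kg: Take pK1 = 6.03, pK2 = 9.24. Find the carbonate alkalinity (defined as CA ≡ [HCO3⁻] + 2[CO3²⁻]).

CA = [HCO3⁻] + 2[CO3²⁻] = (α₁ + 2α₂)·DIC
At pH 7.28: [H⁺]/K1 = 10^-1.25 = 0.056234, K2/[H⁺] = 10^-1.96 = 0.010965
α₁ = 1/(1 + 0.056234 + 0.010965) = 1/1.0672 = 0.9370; α₂ = α₁·K2/[H⁺] = 0.01027
α₁ + 2α₂ = 0.9576
CA = 0.9576 × 2.73 = 2.61 mmol/kg

CA = 2.61 mmol/kg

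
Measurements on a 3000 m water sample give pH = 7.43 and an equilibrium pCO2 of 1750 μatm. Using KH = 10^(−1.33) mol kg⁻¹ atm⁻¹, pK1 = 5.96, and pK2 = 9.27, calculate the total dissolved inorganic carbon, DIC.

DIC = 2.53 mmol/kg

[CO2*] = KH · pCO2 = 10^(−1.33) × 1750×10^-6 = 8.185×10^-5 mol/kg
α₀ = 1/(1 + K1/[H⁺] + K1K2/[H⁺]²) = 1/(1 + 10^+1.47 + 10^-0.37) = 0.03232
DIC = [CO2*]/α₀ = 8.185×10^-5 / 0.03232 = 2.53 mmol/kg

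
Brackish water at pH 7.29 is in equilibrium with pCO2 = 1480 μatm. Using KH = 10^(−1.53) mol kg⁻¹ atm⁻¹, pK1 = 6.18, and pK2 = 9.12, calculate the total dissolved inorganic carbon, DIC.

[CO2*] = KH · pCO2 = 10^(−1.53) × 1480×10^-6 = 4.368×10^-5 mol/kg
α₀ = 1/(1 + K1/[H⁺] + K1K2/[H⁺]²) = 1/(1 + 10^+1.11 + 10^-0.72) = 0.07106
DIC = [CO2*]/α₀ = 4.368×10^-5 / 0.07106 = 0.615 mmol/kg

DIC = 0.615 mmol/kg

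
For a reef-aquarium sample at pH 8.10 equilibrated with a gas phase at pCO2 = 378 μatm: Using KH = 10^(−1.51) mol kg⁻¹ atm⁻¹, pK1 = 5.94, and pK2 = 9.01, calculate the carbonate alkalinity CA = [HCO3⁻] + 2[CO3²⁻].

[CO2*] = KH · pCO2 = 10^(−1.51) × 378×10^-6 = 1.168×10^-5 mol/kg
α₀ = 1/(1 + K1/[H⁺] + K1K2/[H⁺]²) = 1/(1 + 10^+2.16 + 10^+1.25) = 0.006123
DIC = [CO2*]/α₀ = 1.168×10^-5 / 0.006123 = 1.908 mmol/kg
CA = (α₁ + 2α₂)·DIC = (0.8850 + 2×0.1089) × 1.908 = 2.10 mmol/kg

CA = 2.10 mmol/kg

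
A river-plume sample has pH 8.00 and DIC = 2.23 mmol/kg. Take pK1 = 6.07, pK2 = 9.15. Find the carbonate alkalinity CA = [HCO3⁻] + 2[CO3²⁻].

CA = 2.35 mmol/kg

CA = [HCO3⁻] + 2[CO3²⁻] = (α₁ + 2α₂)·DIC
At pH 8.00: [H⁺]/K1 = 10^-1.93 = 0.011749, K2/[H⁺] = 10^-1.15 = 0.070795
α₁ = 1/(1 + 0.011749 + 0.070795) = 1/1.0825 = 0.9238; α₂ = α₁·K2/[H⁺] = 0.06540
α₁ + 2α₂ = 1.0545
CA = 1.0545 × 2.23 = 2.35 mmol/kg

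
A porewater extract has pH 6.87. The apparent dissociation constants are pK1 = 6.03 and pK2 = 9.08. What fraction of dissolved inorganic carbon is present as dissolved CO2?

α₀ = 0.126

α₀ = 1 / (1 + K1/[H⁺] + K1K2/[H⁺]²) = 1 / (1 + 10^+0.84 + 10^-1.37)
   = 1 / (1 + 6.9183 + 0.042658) = 1/7.9610 = 0.1256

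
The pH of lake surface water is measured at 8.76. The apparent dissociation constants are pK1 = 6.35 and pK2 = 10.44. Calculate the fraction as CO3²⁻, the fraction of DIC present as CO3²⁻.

α₂ = 0.0204

α₂ = 1 / (1 + [H⁺]/K2 + [H⁺]²/(K1K2)) = 1 / (1 + 10^+1.68 + 10^-0.73)
   = 1 / (1 + 47.863 + 0.18621) = 1/49.049 = 0.02039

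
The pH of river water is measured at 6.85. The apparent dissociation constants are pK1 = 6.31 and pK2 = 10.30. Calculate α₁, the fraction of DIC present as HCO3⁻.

α₁ = 1 / (1 + [H⁺]/K1 + K2/[H⁺]) = 1 / (1 + 10^-0.54 + 10^-3.45)
   = 1 / (1 + 0.28840 + 0.00035481) = 1/1.2888 = 0.7759

α₁ = 0.776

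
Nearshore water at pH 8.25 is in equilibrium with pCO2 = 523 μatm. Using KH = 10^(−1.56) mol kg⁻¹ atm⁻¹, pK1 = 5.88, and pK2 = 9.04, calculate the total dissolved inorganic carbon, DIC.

DIC = 3.94 mmol/kg

[CO2*] = KH · pCO2 = 10^(−1.56) × 523×10^-6 = 1.440×10^-5 mol/kg
α₀ = 1/(1 + K1/[H⁺] + K1K2/[H⁺]²) = 1/(1 + 10^+2.37 + 10^+1.58) = 0.003657
DIC = [CO2*]/α₀ = 1.440×10^-5 / 0.003657 = 3.94 mmol/kg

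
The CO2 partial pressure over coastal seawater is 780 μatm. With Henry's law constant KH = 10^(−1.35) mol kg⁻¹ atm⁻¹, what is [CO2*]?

[CO2*] = 34.8 μmol/kg

KH = 10^(−1.35) = 4.467×10^-2 mol kg⁻¹ atm⁻¹
[CO2*] = KH · pCO2 = 4.467×10^-2 × 780×10^-6 atm = 3.48×10^-5 mol/kg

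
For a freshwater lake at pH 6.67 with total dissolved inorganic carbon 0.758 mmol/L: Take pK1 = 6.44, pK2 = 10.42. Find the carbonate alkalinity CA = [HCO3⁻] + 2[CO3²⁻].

CA = [HCO3⁻] + 2[CO3²⁻] = (α₁ + 2α₂)·DIC
At pH 6.67: [H⁺]/K1 = 10^-0.23 = 0.58884, K2/[H⁺] = 10^-3.75 = 0.00017783
α₁ = 1/(1 + 0.58884 + 0.00017783) = 1/1.5890 = 0.6293; α₂ = α₁·K2/[H⁺] = 0.0001119
α₁ + 2α₂ = 0.6295
CA = 0.6295 × 0.758 = 0.477 mmol/L

CA = 0.477 mmol/L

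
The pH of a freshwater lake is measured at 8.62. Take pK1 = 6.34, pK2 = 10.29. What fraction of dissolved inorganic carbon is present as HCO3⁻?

α₁ = 1 / (1 + [H⁺]/K1 + K2/[H⁺]) = 1 / (1 + 10^-2.28 + 10^-1.67)
   = 1 / (1 + 0.0052481 + 0.021380) = 1/1.0266 = 0.9741

α₁ = 0.974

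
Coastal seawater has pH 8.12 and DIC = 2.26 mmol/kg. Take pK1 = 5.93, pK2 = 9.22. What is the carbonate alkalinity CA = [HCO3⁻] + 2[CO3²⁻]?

CA = [HCO3⁻] + 2[CO3²⁻] = (α₁ + 2α₂)·DIC
At pH 8.12: [H⁺]/K1 = 10^-2.19 = 0.0064565, K2/[H⁺] = 10^-1.10 = 0.079433
α₁ = 1/(1 + 0.0064565 + 0.079433) = 1/1.0859 = 0.9209; α₂ = α₁·K2/[H⁺] = 0.07315
α₁ + 2α₂ = 1.0672
CA = 1.0672 × 2.26 = 2.41 mmol/kg

CA = 2.41 mmol/kg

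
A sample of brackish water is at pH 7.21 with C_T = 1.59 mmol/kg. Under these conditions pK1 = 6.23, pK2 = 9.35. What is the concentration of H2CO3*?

[CO2*] = 0.150 mmol/kg

α₀ = 1 / (1 + K1/[H⁺] + K1K2/[H⁺]²) = 1 / (1 + 10^+0.98 + 10^-1.16)
   = 1 / (1 + 9.5499 + 0.069183) = 1/10.619 = 0.09417
[CO2*] = α₀ × DIC = 0.09417 × 1.59 = 0.150 mmol/kg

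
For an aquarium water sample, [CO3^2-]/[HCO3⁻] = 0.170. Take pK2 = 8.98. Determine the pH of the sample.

From K2 = [H⁺][CO3^2-]/[HCO3⁻]:  pH = pK2 + log₁₀([CO3^2-]/[HCO3⁻])
log₁₀(0.170) = -0.770
pH = 8.98 + (-0.770) = 8.21

pH = 8.21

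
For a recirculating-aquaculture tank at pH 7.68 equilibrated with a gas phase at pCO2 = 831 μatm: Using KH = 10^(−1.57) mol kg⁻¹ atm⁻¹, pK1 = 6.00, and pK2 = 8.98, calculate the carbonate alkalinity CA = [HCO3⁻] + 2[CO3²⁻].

[CO2*] = KH · pCO2 = 10^(−1.57) × 831×10^-6 = 2.237×10^-5 mol/kg
α₀ = 1/(1 + K1/[H⁺] + K1K2/[H⁺]²) = 1/(1 + 10^+1.68 + 10^+0.38) = 0.01951
DIC = [CO2*]/α₀ = 2.237×10^-5 / 0.01951 = 1.147 mmol/kg
CA = (α₁ + 2α₂)·DIC = (0.9337 + 2×0.04680) × 1.147 = 1.18 mmol/kg

CA = 1.18 mmol/kg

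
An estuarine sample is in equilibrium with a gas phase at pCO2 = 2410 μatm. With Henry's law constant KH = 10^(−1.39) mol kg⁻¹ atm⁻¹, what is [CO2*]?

KH = 10^(−1.39) = 4.074×10^-2 mol kg⁻¹ atm⁻¹
[CO2*] = KH · pCO2 = 4.074×10^-2 × 2410×10^-6 atm = 9.82×10^-5 mol/kg

[CO2*] = 98.2 μmol/kg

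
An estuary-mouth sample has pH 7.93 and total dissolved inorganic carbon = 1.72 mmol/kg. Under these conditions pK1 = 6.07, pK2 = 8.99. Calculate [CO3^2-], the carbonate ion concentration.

[CO3²⁻] = 0.136 mmol/kg

α₂ = 1 / (1 + [H⁺]/K2 + [H⁺]²/(K1K2)) = 1 / (1 + 10^+1.06 + 10^-0.80)
   = 1 / (1 + 11.482 + 0.15849) = 1/12.640 = 0.07911
[CO3²⁻] = α₂ × DIC = 0.07911 × 1.72 = 0.136 mmol/kg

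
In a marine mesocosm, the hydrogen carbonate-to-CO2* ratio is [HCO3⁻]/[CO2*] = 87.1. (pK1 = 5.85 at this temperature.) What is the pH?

From K1 = [H⁺][HCO3⁻]/[CO2*]:  pH = pK1 + log₁₀([HCO3⁻]/[CO2*])
log₁₀(87.1) = +1.940
pH = 5.85 + (+1.940) = 7.79

pH = 7.79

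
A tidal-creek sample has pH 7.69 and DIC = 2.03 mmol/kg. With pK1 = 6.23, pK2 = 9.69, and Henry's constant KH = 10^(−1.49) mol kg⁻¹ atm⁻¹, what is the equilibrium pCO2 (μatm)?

α₀ = 1 / (1 + K1/[H⁺] + K1K2/[H⁺]²) = 1 / (1 + 10^+1.46 + 10^-0.54)
   = 1 / (1 + 28.840 + 0.28840) = 1/30.129 = 0.03319
[CO2*] = α₀ × DIC = 0.03319 × 2.03 = 0.06738 mmol/kg
pCO2 = [CO2*]/KH = 6.738×10^-5 / 3.236×10^-2 = 2080 μatm

pCO2 = 2080 μatm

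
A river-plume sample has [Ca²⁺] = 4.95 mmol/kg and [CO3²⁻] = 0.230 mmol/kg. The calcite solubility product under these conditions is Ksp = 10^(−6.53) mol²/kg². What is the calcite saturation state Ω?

Ω = 3.86

Ksp = 10^(−6.53) = 2.951×10^-7
Ω = [Ca²⁺][CO3²⁻]/Ksp = (4.95×10^-3)(0.230×10^-3) / 2.951×10^-7 = 3.86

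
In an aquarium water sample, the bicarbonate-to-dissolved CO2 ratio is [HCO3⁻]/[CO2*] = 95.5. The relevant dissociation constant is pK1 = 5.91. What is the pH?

pH = 7.89

From K1 = [H⁺][HCO3⁻]/[CO2*]:  pH = pK1 + log₁₀([HCO3⁻]/[CO2*])
log₁₀(95.5) = +1.980
pH = 5.91 + (+1.980) = 7.89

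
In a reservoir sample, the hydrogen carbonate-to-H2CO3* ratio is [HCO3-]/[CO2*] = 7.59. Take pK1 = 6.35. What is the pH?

pH = 7.23

From K1 = [H⁺][HCO3-]/[CO2*]:  pH = pK1 + log₁₀([HCO3-]/[CO2*])
log₁₀(7.59) = +0.880
pH = 6.35 + (+0.880) = 7.23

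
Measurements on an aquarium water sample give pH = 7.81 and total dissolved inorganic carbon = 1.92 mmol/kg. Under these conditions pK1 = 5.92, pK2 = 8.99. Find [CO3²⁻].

α₂ = 1 / (1 + [H⁺]/K2 + [H⁺]²/(K1K2)) = 1 / (1 + 10^+1.18 + 10^-0.71)
   = 1 / (1 + 15.136 + 0.19498) = 1/16.331 = 0.06123
[CO3²⁻] = α₂ × DIC = 0.06123 × 1.92 = 0.118 mmol/kg

[CO3²⁻] = 0.118 mmol/kg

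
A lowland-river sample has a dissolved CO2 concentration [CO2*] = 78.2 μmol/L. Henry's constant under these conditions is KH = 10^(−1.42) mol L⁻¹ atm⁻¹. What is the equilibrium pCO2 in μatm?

KH = 10^(−1.42) = 3.802×10^-2 mol L⁻¹ atm⁻¹
pCO2 = [CO2*]/KH = 78.2×10^-6 / 3.802×10^-2 = 2.06×10^-3 atm = 2060 μatm

pCO2 = 2060 μatm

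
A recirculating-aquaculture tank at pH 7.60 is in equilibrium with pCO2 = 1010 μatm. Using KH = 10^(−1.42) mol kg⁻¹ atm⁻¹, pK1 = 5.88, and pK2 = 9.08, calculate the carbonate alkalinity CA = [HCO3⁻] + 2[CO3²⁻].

CA = 2.15 mmol/kg

[CO2*] = KH · pCO2 = 10^(−1.42) × 1010×10^-6 = 3.840×10^-5 mol/kg
α₀ = 1/(1 + K1/[H⁺] + K1K2/[H⁺]²) = 1/(1 + 10^+1.72 + 10^+0.24) = 0.01811
DIC = [CO2*]/α₀ = 3.840×10^-5 / 0.01811 = 2.120 mmol/kg
CA = (α₁ + 2α₂)·DIC = (0.9504 + 2×0.03147) × 2.120 = 2.15 mmol/kg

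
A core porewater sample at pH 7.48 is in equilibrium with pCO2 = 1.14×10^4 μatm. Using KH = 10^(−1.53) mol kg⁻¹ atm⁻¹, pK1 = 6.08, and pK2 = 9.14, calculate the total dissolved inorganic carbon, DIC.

DIC = 8.97 mmol/kg

[CO2*] = KH · pCO2 = 10^(−1.53) × 1.14×10^4×10^-6 = 3.364×10^-4 mol/kg
α₀ = 1/(1 + K1/[H⁺] + K1K2/[H⁺]²) = 1/(1 + 10^+1.40 + 10^-0.26) = 0.03750
DIC = [CO2*]/α₀ = 3.364×10^-4 / 0.03750 = 8.97 mmol/kg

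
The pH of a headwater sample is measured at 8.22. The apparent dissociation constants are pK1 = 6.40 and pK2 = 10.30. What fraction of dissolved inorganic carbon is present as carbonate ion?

α₂ = 1 / (1 + [H⁺]/K2 + [H⁺]²/(K1K2)) = 1 / (1 + 10^+2.08 + 10^+0.26)
   = 1 / (1 + 120.23 + 1.8197) = 1/123.05 = 0.008127

α₂ = 0.00813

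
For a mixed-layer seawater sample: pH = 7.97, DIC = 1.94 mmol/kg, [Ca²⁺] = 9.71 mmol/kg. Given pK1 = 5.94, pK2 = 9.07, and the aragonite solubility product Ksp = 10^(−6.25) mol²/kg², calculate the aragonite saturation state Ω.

Ω = 2.44

α₂ = 1 / (1 + [H⁺]/K2 + [H⁺]²/(K1K2)) = 1 / (1 + 10^+1.10 + 10^-0.93)
   = 1 / (1 + 12.589 + 0.11749) = 1/13.707 = 0.07296
[CO3²⁻] = α₂ × DIC = 0.07296 × 1.94 = 0.1415 mmol/kg
Ksp = 10^(−6.25) = 5.623×10^-7
Ω = [Ca²⁺][CO3²⁻]/Ksp = (9.71×10^-3)(1.415×10^-4) / 5.623×10^-7 = 2.44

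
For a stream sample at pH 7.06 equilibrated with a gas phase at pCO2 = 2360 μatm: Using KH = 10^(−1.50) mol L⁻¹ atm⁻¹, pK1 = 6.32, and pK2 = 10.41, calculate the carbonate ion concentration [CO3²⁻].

[CO3²⁻] = 0.183 μmol/L

[CO2*] = KH · pCO2 = 10^(−1.50) × 2360×10^-6 = 7.463×10^-5 mol/L
α₀ = 1/(1 + K1/[H⁺] + K1K2/[H⁺]²) = 1/(1 + 10^+0.74 + 10^-2.61) = 0.1539
DIC = [CO2*]/α₀ = 7.463×10^-5 / 0.1539 = 0.4849 mmol/L
[CO3²⁻] = α₂·DIC; α₂ = 0.0003778, so [CO3²⁻] = 0.0003778 × 0.4849 = 0.000183 mmol/L = 0.183 μmol/L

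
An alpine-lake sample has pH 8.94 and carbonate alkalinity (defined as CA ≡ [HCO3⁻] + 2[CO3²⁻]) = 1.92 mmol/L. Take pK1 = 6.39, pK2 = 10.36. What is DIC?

DIC = 1.86 mmol/L

CA = [HCO3⁻] + 2[CO3²⁻] = (α₁ + 2α₂)·DIC
At pH 8.94: [H⁺]/K1 = 10^-2.55 = 0.0028184, K2/[H⁺] = 10^-1.42 = 0.038019
α₁ = 1/(1 + 0.0028184 + 0.038019) = 1/1.0408 = 0.9608; α₂ = α₁·K2/[H⁺] = 0.03653
α₁ + 2α₂ = 1.0338
DIC = CA / (α₁ + 2α₂) = 1.92 / 1.0338 = 1.86 mmol/L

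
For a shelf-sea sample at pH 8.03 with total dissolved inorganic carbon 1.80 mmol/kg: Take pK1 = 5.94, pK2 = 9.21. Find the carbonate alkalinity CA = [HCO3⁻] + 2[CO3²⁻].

CA = 1.90 mmol/kg

CA = [HCO3⁻] + 2[CO3²⁻] = (α₁ + 2α₂)·DIC
At pH 8.03: [H⁺]/K1 = 10^-2.09 = 0.0081283, K2/[H⁺] = 10^-1.18 = 0.066069
α₁ = 1/(1 + 0.0081283 + 0.066069) = 1/1.0742 = 0.9309; α₂ = α₁·K2/[H⁺] = 0.06151
α₁ + 2α₂ = 1.0539
CA = 1.0539 × 1.80 = 1.90 mmol/kg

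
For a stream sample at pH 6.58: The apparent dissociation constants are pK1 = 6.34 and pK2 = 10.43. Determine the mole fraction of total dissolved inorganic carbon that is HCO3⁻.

α₁ = 1 / (1 + [H⁺]/K1 + K2/[H⁺]) = 1 / (1 + 10^-0.24 + 10^-3.85)
   = 1 / (1 + 0.57544 + 0.00014125) = 1/1.5756 = 0.6347

α₁ = 0.635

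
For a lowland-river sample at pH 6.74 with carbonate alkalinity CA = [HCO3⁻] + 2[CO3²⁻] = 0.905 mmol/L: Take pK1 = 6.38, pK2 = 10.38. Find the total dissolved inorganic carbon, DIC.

DIC = 1.30 mmol/L

CA = [HCO3⁻] + 2[CO3²⁻] = (α₁ + 2α₂)·DIC
At pH 6.74: [H⁺]/K1 = 10^-0.36 = 0.43652, K2/[H⁺] = 10^-3.64 = 0.00022909
α₁ = 1/(1 + 0.43652 + 0.00022909) = 1/1.4367 = 0.6960; α₂ = α₁·K2/[H⁺] = 0.0001594
α₁ + 2α₂ = 0.6963
DIC = CA / (α₁ + 2α₂) = 0.905 / 0.6963 = 1.30 mmol/L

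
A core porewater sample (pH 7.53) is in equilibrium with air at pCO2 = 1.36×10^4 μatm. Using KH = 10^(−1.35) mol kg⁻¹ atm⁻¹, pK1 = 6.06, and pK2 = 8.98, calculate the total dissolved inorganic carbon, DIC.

[CO2*] = KH · pCO2 = 10^(−1.35) × 1.36×10^4×10^-6 = 6.075×10^-4 mol/kg
α₀ = 1/(1 + K1/[H⁺] + K1K2/[H⁺]²) = 1/(1 + 10^+1.47 + 10^+0.02) = 0.03169
DIC = [CO2*]/α₀ = 6.075×10^-4 / 0.03169 = 19.2 mmol/kg

DIC = 19.2 mmol/kg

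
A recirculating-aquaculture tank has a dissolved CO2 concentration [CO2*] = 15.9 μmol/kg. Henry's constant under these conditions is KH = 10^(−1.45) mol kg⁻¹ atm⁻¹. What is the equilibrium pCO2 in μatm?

pCO2 = 448 μatm

KH = 10^(−1.45) = 3.548×10^-2 mol kg⁻¹ atm⁻¹
pCO2 = [CO2*]/KH = 15.9×10^-6 / 3.548×10^-2 = 4.48×10^-4 atm = 448 μatm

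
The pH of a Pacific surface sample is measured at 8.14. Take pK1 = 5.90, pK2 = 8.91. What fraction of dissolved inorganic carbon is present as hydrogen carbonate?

α₁ = 0.851

α₁ = 1 / (1 + [H⁺]/K1 + K2/[H⁺]) = 1 / (1 + 10^-2.24 + 10^-0.77)
   = 1 / (1 + 0.0057544 + 0.16982) = 1/1.1756 = 0.8506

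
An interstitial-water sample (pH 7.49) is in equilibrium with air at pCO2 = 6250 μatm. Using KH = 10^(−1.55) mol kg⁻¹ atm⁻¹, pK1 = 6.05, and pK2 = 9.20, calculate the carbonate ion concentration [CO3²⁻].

[CO3²⁻] = 0.0946 mmol/kg

[CO2*] = KH · pCO2 = 10^(−1.55) × 6250×10^-6 = 1.761×10^-4 mol/kg
α₀ = 1/(1 + K1/[H⁺] + K1K2/[H⁺]²) = 1/(1 + 10^+1.44 + 10^-0.27) = 0.03439
DIC = [CO2*]/α₀ = 1.761×10^-4 / 0.03439 = 5.122 mmol/kg
[CO3²⁻] = α₂·DIC; α₂ = 0.01847, so [CO3²⁻] = 0.01847 × 5.122 = 0.0946 mmol/kg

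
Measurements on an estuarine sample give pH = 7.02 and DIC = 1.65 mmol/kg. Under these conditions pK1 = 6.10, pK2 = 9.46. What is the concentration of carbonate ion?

α₂ = 1 / (1 + [H⁺]/K2 + [H⁺]²/(K1K2)) = 1 / (1 + 10^+2.44 + 10^+1.52)
   = 1 / (1 + 275.42 + 33.113) = 1/309.54 = 0.003231
[CO3²⁻] = α₂ × DIC = 0.003231 × 1.65 = 0.00533 mmol/kg = 5.33 μmol/kg

[CO3²⁻] = 5.33 μmol/kg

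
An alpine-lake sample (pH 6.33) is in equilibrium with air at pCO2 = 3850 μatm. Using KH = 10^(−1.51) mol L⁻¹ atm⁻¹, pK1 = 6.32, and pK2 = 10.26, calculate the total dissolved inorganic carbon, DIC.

[CO2*] = KH · pCO2 = 10^(−1.51) × 3850×10^-6 = 1.190×10^-4 mol/L
α₀ = 1/(1 + K1/[H⁺] + K1K2/[H⁺]²) = 1/(1 + 10^+0.01 + 10^-3.92) = 0.4942
DIC = [CO2*]/α₀ = 1.190×10^-4 / 0.4942 = 0.241 mmol/L

DIC = 0.241 mmol/L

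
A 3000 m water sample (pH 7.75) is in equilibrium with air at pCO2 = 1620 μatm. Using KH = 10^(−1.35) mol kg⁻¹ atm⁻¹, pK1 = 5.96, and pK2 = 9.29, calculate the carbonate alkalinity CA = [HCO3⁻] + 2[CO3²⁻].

[CO2*] = KH · pCO2 = 10^(−1.35) × 1620×10^-6 = 7.236×10^-5 mol/kg
α₀ = 1/(1 + K1/[H⁺] + K1K2/[H⁺]²) = 1/(1 + 10^+1.79 + 10^+0.25) = 0.01552
DIC = [CO2*]/α₀ = 7.236×10^-5 / 0.01552 = 4.663 mmol/kg
CA = (α₁ + 2α₂)·DIC = (0.9569 + 2×0.02760) × 4.663 = 4.72 mmol/kg

CA = 4.72 mmol/kg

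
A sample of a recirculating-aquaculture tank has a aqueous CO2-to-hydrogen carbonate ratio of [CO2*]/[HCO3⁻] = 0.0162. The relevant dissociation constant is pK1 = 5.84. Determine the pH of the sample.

pH = 7.63

From K1 = [H⁺][HCO3⁻]/[CO2*]:  pH = pK1 − log₁₀([CO2*]/[HCO3⁻])
log₁₀(0.0162) = -1.790
pH = 5.84 − (-1.790) = 7.63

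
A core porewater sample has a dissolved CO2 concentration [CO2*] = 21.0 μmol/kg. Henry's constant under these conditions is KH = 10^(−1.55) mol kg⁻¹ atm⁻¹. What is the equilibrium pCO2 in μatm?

pCO2 = 745 μatm

KH = 10^(−1.55) = 2.818×10^-2 mol kg⁻¹ atm⁻¹
pCO2 = [CO2*]/KH = 21.0×10^-6 / 2.818×10^-2 = 7.45×10^-4 atm = 745 μatm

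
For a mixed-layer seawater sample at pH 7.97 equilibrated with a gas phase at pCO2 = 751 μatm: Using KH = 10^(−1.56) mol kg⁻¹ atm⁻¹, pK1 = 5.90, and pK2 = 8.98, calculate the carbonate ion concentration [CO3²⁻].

[CO3²⁻] = 0.237 mmol/kg

[CO2*] = KH · pCO2 = 10^(−1.56) × 751×10^-6 = 2.068×10^-5 mol/kg
α₀ = 1/(1 + K1/[H⁺] + K1K2/[H⁺]²) = 1/(1 + 10^+2.07 + 10^+1.06) = 0.007694
DIC = [CO2*]/α₀ = 2.068×10^-5 / 0.007694 = 2.688 mmol/kg
[CO3²⁻] = α₂·DIC; α₂ = 0.08834, so [CO3²⁻] = 0.08834 × 2.688 = 0.237 mmol/kg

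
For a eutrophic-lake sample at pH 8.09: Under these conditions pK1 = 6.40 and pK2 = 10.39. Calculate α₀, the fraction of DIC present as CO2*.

α₀ = 0.0199

α₀ = 1 / (1 + K1/[H⁺] + K1K2/[H⁺]²) = 1 / (1 + 10^+1.69 + 10^-0.61)
   = 1 / (1 + 48.978 + 0.24547) = 1/50.223 = 0.01991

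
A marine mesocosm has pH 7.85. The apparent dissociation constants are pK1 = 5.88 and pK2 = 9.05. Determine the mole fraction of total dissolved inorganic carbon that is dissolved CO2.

α₀ = 1 / (1 + K1/[H⁺] + K1K2/[H⁺]²) = 1 / (1 + 10^+1.97 + 10^+0.77)
   = 1 / (1 + 93.325 + 5.8884) = 1/100.21 = 0.009979

α₀ = 0.00998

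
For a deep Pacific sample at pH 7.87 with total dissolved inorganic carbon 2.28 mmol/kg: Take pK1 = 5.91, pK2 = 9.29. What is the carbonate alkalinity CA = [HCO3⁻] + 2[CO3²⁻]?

CA = 2.34 mmol/kg

CA = [HCO3⁻] + 2[CO3²⁻] = (α₁ + 2α₂)·DIC
At pH 7.87: [H⁺]/K1 = 10^-1.96 = 0.010965, K2/[H⁺] = 10^-1.42 = 0.038019
α₁ = 1/(1 + 0.010965 + 0.038019) = 1/1.0490 = 0.9533; α₂ = α₁·K2/[H⁺] = 0.03624
α₁ + 2α₂ = 1.0258
CA = 1.0258 × 2.28 = 2.34 mmol/kg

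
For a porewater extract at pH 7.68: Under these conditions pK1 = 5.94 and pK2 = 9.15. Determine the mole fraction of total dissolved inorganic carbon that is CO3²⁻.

α₂ = 0.0322

α₂ = 1 / (1 + [H⁺]/K2 + [H⁺]²/(K1K2)) = 1 / (1 + 10^+1.47 + 10^-0.27)
   = 1 / (1 + 29.512 + 0.53703) = 1/31.049 = 0.03221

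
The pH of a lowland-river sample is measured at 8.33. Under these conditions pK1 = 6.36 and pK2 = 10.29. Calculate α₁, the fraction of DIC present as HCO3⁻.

α₁ = 0.979

α₁ = 1 / (1 + [H⁺]/K1 + K2/[H⁺]) = 1 / (1 + 10^-1.97 + 10^-1.96)
   = 1 / (1 + 0.010715 + 0.010965) = 1/1.0217 = 0.9788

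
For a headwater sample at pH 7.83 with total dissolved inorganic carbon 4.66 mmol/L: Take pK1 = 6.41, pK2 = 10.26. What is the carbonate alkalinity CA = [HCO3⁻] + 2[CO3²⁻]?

CA = 4.51 mmol/L

CA = [HCO3⁻] + 2[CO3²⁻] = (α₁ + 2α₂)·DIC
At pH 7.83: [H⁺]/K1 = 10^-1.42 = 0.038019, K2/[H⁺] = 10^-2.43 = 0.0037154
α₁ = 1/(1 + 0.038019 + 0.0037154) = 1/1.0417 = 0.9599; α₂ = α₁·K2/[H⁺] = 0.003567
α₁ + 2α₂ = 0.9671
CA = 0.9671 × 4.66 = 4.51 mmol/L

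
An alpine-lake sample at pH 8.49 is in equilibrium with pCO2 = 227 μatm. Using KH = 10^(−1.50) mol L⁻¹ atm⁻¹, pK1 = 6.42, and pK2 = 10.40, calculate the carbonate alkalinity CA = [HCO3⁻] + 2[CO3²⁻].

CA = 0.864 mmol/L

[CO2*] = KH · pCO2 = 10^(−1.50) × 227×10^-6 = 7.178×10^-6 mol/L
α₀ = 1/(1 + K1/[H⁺] + K1K2/[H⁺]²) = 1/(1 + 10^+2.07 + 10^+0.16) = 0.008338
DIC = [CO2*]/α₀ = 7.178×10^-6 / 0.008338 = 0.8609 mmol/L
CA = (α₁ + 2α₂)·DIC = (0.9796 + 2×0.01205) × 0.8609 = 0.864 mmol/L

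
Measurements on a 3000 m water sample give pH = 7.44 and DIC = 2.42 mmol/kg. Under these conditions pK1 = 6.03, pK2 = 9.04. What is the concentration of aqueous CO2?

[CO2*] = 0.0885 mmol/kg

α₀ = 1 / (1 + K1/[H⁺] + K1K2/[H⁺]²) = 1 / (1 + 10^+1.41 + 10^-0.19)
   = 1 / (1 + 25.704 + 0.64565) = 1/27.350 = 0.03656
[CO2*] = α₀ × DIC = 0.03656 × 2.42 = 0.0885 mmol/kg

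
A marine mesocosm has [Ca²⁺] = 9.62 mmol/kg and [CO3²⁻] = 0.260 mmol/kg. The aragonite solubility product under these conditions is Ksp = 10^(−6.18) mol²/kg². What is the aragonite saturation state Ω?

Ω = 3.79

Ksp = 10^(−6.18) = 6.607×10^-7
Ω = [Ca²⁺][CO3²⁻]/Ksp = (9.62×10^-3)(0.260×10^-3) / 6.607×10^-7 = 3.79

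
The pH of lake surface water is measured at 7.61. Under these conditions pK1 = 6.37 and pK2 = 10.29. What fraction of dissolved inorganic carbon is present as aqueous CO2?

α₀ = 1 / (1 + K1/[H⁺] + K1K2/[H⁺]²) = 1 / (1 + 10^+1.24 + 10^-1.44)
   = 1 / (1 + 17.378 + 0.036308) = 1/18.414 = 0.05431

α₀ = 0.0543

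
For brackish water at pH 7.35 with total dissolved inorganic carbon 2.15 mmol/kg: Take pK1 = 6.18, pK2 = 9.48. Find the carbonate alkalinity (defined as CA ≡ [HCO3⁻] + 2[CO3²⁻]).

CA = 2.03 mmol/kg

CA = [HCO3⁻] + 2[CO3²⁻] = (α₁ + 2α₂)·DIC
At pH 7.35: [H⁺]/K1 = 10^-1.17 = 0.067608, K2/[H⁺] = 10^-2.13 = 0.0074131
α₁ = 1/(1 + 0.067608 + 0.0074131) = 1/1.0750 = 0.9302; α₂ = α₁·K2/[H⁺] = 0.006896
α₁ + 2α₂ = 0.9440
CA = 0.9440 × 2.15 = 2.03 mmol/kg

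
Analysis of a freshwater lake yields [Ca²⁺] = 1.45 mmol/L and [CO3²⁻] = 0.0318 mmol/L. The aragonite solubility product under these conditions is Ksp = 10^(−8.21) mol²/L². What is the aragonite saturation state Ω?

Ksp = 10^(−8.21) = 6.166×10^-9
Ω = [Ca²⁺][CO3²⁻]/Ksp = (1.45×10^-3)(0.0318×10^-3) / 6.166×10^-9 = 7.48

Ω = 7.48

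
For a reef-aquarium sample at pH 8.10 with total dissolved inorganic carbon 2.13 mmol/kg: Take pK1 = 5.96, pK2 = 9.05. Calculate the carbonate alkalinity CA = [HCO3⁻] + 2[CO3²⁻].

CA = 2.33 mmol/kg

CA = [HCO3⁻] + 2[CO3²⁻] = (α₁ + 2α₂)·DIC
At pH 8.10: [H⁺]/K1 = 10^-2.14 = 0.0072444, K2/[H⁺] = 10^-0.95 = 0.11220
α₁ = 1/(1 + 0.0072444 + 0.11220) = 1/1.1194 = 0.8933; α₂ = α₁·K2/[H⁺] = 0.1002
α₁ + 2α₂ = 1.0938
CA = 1.0938 × 2.13 = 2.33 mmol/kg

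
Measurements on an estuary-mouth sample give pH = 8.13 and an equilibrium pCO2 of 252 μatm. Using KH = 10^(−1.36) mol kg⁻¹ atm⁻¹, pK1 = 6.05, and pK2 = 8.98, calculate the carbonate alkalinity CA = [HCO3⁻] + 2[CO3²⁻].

CA = 1.70 mmol/kg

[CO2*] = KH · pCO2 = 10^(−1.36) × 252×10^-6 = 1.100×10^-5 mol/kg
α₀ = 1/(1 + K1/[H⁺] + K1K2/[H⁺]²) = 1/(1 + 10^+2.08 + 10^+1.23) = 0.007235
DIC = [CO2*]/α₀ = 1.100×10^-5 / 0.007235 = 1.520 mmol/kg
CA = (α₁ + 2α₂)·DIC = (0.8699 + 2×0.1229) × 1.520 = 1.70 mmol/kg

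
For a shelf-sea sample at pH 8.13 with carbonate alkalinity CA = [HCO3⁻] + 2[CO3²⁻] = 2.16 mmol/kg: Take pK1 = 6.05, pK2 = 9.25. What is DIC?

DIC = 2.03 mmol/kg

CA = [HCO3⁻] + 2[CO3²⁻] = (α₁ + 2α₂)·DIC
At pH 8.13: [H⁺]/K1 = 10^-2.08 = 0.0083176, K2/[H⁺] = 10^-1.12 = 0.075858
α₁ = 1/(1 + 0.0083176 + 0.075858) = 1/1.0842 = 0.9224; α₂ = α₁·K2/[H⁺] = 0.06997
α₁ + 2α₂ = 1.0623
DIC = CA / (α₁ + 2α₂) = 2.16 / 1.0623 = 2.03 mmol/kg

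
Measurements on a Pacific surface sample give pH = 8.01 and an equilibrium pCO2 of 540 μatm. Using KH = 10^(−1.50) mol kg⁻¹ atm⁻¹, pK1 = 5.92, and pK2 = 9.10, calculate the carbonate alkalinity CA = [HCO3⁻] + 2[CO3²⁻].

[CO2*] = KH · pCO2 = 10^(−1.50) × 540×10^-6 = 1.708×10^-5 mol/kg
α₀ = 1/(1 + K1/[H⁺] + K1K2/[H⁺]²) = 1/(1 + 10^+2.09 + 10^+1.00) = 0.007461
DIC = [CO2*]/α₀ = 1.708×10^-5 / 0.007461 = 2.289 mmol/kg
CA = (α₁ + 2α₂)·DIC = (0.9179 + 2×0.07461) × 2.289 = 2.44 mmol/kg

CA = 2.44 mmol/kg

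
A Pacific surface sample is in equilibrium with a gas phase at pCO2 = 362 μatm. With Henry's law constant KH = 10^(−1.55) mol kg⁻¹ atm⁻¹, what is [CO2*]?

[CO2*] = 10.2 μmol/kg

KH = 10^(−1.55) = 2.818×10^-2 mol kg⁻¹ atm⁻¹
[CO2*] = KH · pCO2 = 2.818×10^-2 × 362×10^-6 atm = 1.02×10^-5 mol/kg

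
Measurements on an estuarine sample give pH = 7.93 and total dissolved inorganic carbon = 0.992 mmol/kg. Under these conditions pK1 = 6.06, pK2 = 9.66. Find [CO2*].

[CO2*] = 13.0 μmol/kg

α₀ = 1 / (1 + K1/[H⁺] + K1K2/[H⁺]²) = 1 / (1 + 10^+1.87 + 10^+0.14)
   = 1 / (1 + 74.131 + 1.3804) = 1/76.511 = 0.01307
[CO2*] = α₀ × DIC = 0.01307 × 0.992 = 0.0130 mmol/kg = 13.0 μmol/kg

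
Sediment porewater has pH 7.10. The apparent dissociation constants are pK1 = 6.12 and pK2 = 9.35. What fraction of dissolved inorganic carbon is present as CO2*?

α₀ = 0.0943

α₀ = 1 / (1 + K1/[H⁺] + K1K2/[H⁺]²) = 1 / (1 + 10^+0.98 + 10^-1.27)
   = 1 / (1 + 9.5499 + 0.053703) = 1/10.604 = 0.09431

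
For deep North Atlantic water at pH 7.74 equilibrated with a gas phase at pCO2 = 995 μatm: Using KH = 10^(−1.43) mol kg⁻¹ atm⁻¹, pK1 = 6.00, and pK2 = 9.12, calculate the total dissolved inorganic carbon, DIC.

[CO2*] = KH · pCO2 = 10^(−1.43) × 995×10^-6 = 3.697×10^-5 mol/kg
α₀ = 1/(1 + K1/[H⁺] + K1K2/[H⁺]²) = 1/(1 + 10^+1.74 + 10^+0.36) = 0.01717
DIC = [CO2*]/α₀ = 3.697×10^-5 / 0.01717 = 2.15 mmol/kg

DIC = 2.15 mmol/kg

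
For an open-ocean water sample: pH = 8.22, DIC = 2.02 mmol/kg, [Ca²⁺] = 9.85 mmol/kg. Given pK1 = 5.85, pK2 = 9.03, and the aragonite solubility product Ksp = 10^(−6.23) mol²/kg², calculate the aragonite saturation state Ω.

α₂ = 1 / (1 + [H⁺]/K2 + [H⁺]²/(K1K2)) = 1 / (1 + 10^+0.81 + 10^-1.56)
   = 1 / (1 + 6.4565 + 0.027542) = 1/7.4841 = 0.1336
[CO3²⁻] = α₂ × DIC = 0.1336 × 2.02 = 0.2699 mmol/kg
Ksp = 10^(−6.23) = 5.888×10^-7
Ω = [Ca²⁺][CO3²⁻]/Ksp = (9.85×10^-3)(2.699×10^-4) / 5.888×10^-7 = 4.51

Ω = 4.51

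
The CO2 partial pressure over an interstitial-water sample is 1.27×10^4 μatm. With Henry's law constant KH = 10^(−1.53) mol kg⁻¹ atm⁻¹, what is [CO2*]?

[CO2*] = 375 μmol/kg

KH = 10^(−1.53) = 2.951×10^-2 mol kg⁻¹ atm⁻¹
[CO2*] = KH · pCO2 = 2.951×10^-2 × 1.27×10^4×10^-6 atm = 3.75×10^-4 mol/kg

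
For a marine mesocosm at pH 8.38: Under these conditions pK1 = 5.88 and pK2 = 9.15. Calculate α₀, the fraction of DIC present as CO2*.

α₀ = 0.00270

α₀ = 1 / (1 + K1/[H⁺] + K1K2/[H⁺]²) = 1 / (1 + 10^+2.50 + 10^+1.73)
   = 1 / (1 + 316.23 + 53.703) = 1/370.93 = 0.002696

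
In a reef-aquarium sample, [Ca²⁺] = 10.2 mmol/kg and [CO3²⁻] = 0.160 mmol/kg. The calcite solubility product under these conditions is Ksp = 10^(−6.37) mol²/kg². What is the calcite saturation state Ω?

Ksp = 10^(−6.37) = 4.266×10^-7
Ω = [Ca²⁺][CO3²⁻]/Ksp = (10.2×10^-3)(0.160×10^-3) / 4.266×10^-7 = 3.83

Ω = 3.83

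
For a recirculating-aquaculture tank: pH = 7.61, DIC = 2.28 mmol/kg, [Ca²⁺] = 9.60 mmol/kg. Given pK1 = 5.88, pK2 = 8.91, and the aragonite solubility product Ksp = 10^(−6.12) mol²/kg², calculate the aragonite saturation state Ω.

Ω = 1.35

α₂ = 1 / (1 + [H⁺]/K2 + [H⁺]²/(K1K2)) = 1 / (1 + 10^+1.30 + 10^-0.43)
   = 1 / (1 + 19.953 + 0.37154) = 1/21.324 = 0.04690
[CO3²⁻] = α₂ × DIC = 0.04690 × 2.28 = 0.1069 mmol/kg
Ksp = 10^(−6.12) = 7.586×10^-7
Ω = [Ca²⁺][CO3²⁻]/Ksp = (9.60×10^-3)(1.069×10^-4) / 7.586×10^-7 = 1.35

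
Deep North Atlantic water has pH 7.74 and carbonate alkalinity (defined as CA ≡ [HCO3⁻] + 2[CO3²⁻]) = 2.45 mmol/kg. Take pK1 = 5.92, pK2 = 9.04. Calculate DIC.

CA = [HCO3⁻] + 2[CO3²⁻] = (α₁ + 2α₂)·DIC
At pH 7.74: [H⁺]/K1 = 10^-1.82 = 0.015136, K2/[H⁺] = 10^-1.30 = 0.050119
α₁ = 1/(1 + 0.015136 + 0.050119) = 1/1.0653 = 0.9387; α₂ = α₁·K2/[H⁺] = 0.04705
α₁ + 2α₂ = 1.0328
DIC = CA / (α₁ + 2α₂) = 2.45 / 1.0328 = 2.37 mmol/kg

DIC = 2.37 mmol/kg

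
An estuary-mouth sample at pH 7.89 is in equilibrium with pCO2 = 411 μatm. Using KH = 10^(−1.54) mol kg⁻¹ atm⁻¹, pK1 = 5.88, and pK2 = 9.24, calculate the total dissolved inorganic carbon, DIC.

DIC = 1.28 mmol/kg

[CO2*] = KH · pCO2 = 10^(−1.54) × 411×10^-6 = 1.185×10^-5 mol/kg
α₀ = 1/(1 + K1/[H⁺] + K1K2/[H⁺]²) = 1/(1 + 10^+2.01 + 10^+0.66) = 0.009268
DIC = [CO2*]/α₀ = 1.185×10^-5 / 0.009268 = 1.28 mmol/kg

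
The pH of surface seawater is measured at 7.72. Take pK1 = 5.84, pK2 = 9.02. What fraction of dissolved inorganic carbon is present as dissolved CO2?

α₀ = 0.0124

α₀ = 1 / (1 + K1/[H⁺] + K1K2/[H⁺]²) = 1 / (1 + 10^+1.88 + 10^+0.58)
   = 1 / (1 + 75.858 + 3.8019) = 1/80.660 = 0.01240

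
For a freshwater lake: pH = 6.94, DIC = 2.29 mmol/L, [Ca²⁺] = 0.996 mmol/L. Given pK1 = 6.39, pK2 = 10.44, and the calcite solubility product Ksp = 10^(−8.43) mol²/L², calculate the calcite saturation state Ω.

Ω = 0.151

α₂ = 1 / (1 + [H⁺]/K2 + [H⁺]²/(K1K2)) = 1 / (1 + 10^+3.50 + 10^+2.95)
   = 1 / (1 + 3162.3 + 891.25) = 1/4054.5 = 0.0002466
[CO3²⁻] = α₂ × DIC = 0.0002466 × 2.29 = 0.0005648 mmol/L = 0.5648 μmol/L
Ksp = 10^(−8.43) = 3.715×10^-9
Ω = [Ca²⁺][CO3²⁻]/Ksp = (0.996×10^-3)(5.648×10^-7) / 3.715×10^-9 = 0.151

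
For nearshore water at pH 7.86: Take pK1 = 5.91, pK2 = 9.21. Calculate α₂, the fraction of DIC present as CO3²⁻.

α₂ = 1 / (1 + [H⁺]/K2 + [H⁺]²/(K1K2)) = 1 / (1 + 10^+1.35 + 10^-0.60)
   = 1 / (1 + 22.387 + 0.25119) = 1/23.638 = 0.04230

α₂ = 0.0423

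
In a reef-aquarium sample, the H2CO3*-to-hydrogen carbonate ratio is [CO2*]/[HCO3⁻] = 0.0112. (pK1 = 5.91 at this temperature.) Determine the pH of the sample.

pH = 7.86

From K1 = [H⁺][HCO3⁻]/[CO2*]:  pH = pK1 − log₁₀([CO2*]/[HCO3⁻])
log₁₀(0.0112) = -1.951
pH = 5.91 − (-1.951) = 7.86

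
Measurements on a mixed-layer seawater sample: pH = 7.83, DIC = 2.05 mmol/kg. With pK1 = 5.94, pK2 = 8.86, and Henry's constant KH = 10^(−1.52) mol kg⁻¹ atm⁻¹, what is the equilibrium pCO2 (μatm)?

α₀ = 1 / (1 + K1/[H⁺] + K1K2/[H⁺]²) = 1 / (1 + 10^+1.89 + 10^+0.86)
   = 1 / (1 + 77.625 + 7.2444) = 1/85.869 = 0.01165
[CO2*] = α₀ × DIC = 0.01165 × 2.05 = 0.02387 mmol/kg
pCO2 = [CO2*]/KH = 2.387×10^-5 / 3.020×10^-2 = 791 μatm

pCO2 = 791 μatm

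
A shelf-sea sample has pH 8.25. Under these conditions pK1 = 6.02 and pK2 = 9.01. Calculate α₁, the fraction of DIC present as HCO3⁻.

α₁ = 1 / (1 + [H⁺]/K1 + K2/[H⁺]) = 1 / (1 + 10^-2.23 + 10^-0.76)
   = 1 / (1 + 0.0058884 + 0.17378) = 1/1.1797 = 0.8477

α₁ = 0.848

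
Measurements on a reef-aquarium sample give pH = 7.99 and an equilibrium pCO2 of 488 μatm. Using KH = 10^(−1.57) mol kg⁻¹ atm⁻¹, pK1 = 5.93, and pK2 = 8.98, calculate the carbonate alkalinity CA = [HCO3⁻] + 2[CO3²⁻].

CA = 1.82 mmol/kg

[CO2*] = KH · pCO2 = 10^(−1.57) × 488×10^-6 = 1.313×10^-5 mol/kg
α₀ = 1/(1 + K1/[H⁺] + K1K2/[H⁺]²) = 1/(1 + 10^+2.06 + 10^+1.07) = 0.007839
DIC = [CO2*]/α₀ = 1.313×10^-5 / 0.007839 = 1.676 mmol/kg
CA = (α₁ + 2α₂)·DIC = (0.9001 + 2×0.09210) × 1.676 = 1.82 mmol/kg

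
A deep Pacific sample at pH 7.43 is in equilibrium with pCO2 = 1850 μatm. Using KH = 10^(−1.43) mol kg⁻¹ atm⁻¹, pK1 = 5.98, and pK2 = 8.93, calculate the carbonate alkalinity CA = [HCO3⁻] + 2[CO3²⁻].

[CO2*] = KH · pCO2 = 10^(−1.43) × 1850×10^-6 = 6.873×10^-5 mol/kg
α₀ = 1/(1 + K1/[H⁺] + K1K2/[H⁺]²) = 1/(1 + 10^+1.45 + 10^-0.05) = 0.03325
DIC = [CO2*]/α₀ = 6.873×10^-5 / 0.03325 = 2.067 mmol/kg
CA = (α₁ + 2α₂)·DIC = (0.9371 + 2×0.02963) × 2.067 = 2.06 mmol/kg

CA = 2.06 mmol/kg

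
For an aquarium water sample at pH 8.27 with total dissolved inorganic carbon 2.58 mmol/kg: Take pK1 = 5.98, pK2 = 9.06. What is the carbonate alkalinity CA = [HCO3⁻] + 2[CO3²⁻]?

CA = [HCO3⁻] + 2[CO3²⁻] = (α₁ + 2α₂)·DIC
At pH 8.27: [H⁺]/K1 = 10^-2.29 = 0.0051286, K2/[H⁺] = 10^-0.79 = 0.16218
α₁ = 1/(1 + 0.0051286 + 0.16218) = 1/1.1673 = 0.8567; α₂ = α₁·K2/[H⁺] = 0.1389
α₁ + 2α₂ = 1.1345
CA = 1.1345 × 2.58 = 2.93 mmol/kg

CA = 2.93 mmol/kg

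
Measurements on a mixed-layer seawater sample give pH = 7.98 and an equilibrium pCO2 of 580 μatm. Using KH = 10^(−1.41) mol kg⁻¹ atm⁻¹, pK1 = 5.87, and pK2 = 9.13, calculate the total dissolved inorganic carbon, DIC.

[CO2*] = KH · pCO2 = 10^(−1.41) × 580×10^-6 = 2.256×10^-5 mol/kg
α₀ = 1/(1 + K1/[H⁺] + K1K2/[H⁺]²) = 1/(1 + 10^+2.11 + 10^+0.96) = 0.007197
DIC = [CO2*]/α₀ = 2.256×10^-5 / 0.007197 = 3.14 mmol/kg

DIC = 3.14 mmol/kg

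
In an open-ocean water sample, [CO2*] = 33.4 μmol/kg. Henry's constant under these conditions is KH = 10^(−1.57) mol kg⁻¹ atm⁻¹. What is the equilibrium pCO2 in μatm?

pCO2 = 1240 μatm

KH = 10^(−1.57) = 2.692×10^-2 mol kg⁻¹ atm⁻¹
pCO2 = [CO2*]/KH = 33.4×10^-6 / 2.692×10^-2 = 1.24×10^-3 atm = 1240 μatm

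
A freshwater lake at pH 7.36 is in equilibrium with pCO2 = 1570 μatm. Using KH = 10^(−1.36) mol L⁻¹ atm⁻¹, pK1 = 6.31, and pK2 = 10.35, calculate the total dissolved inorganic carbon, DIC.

[CO2*] = KH · pCO2 = 10^(−1.36) × 1570×10^-6 = 6.853×10^-5 mol/L
α₀ = 1/(1 + K1/[H⁺] + K1K2/[H⁺]²) = 1/(1 + 10^+1.05 + 10^-1.94) = 0.08176
DIC = [CO2*]/α₀ = 6.853×10^-5 / 0.08176 = 0.838 mmol/L

DIC = 0.838 mmol/L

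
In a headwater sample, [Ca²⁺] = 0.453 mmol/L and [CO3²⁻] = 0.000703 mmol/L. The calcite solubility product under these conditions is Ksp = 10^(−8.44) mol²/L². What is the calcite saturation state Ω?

Ω = 0.0877

Ksp = 10^(−8.44) = 3.631×10^-9
Ω = [Ca²⁺][CO3²⁻]/Ksp = (0.453×10^-3)(0.000703×10^-3) / 3.631×10^-9 = 0.0877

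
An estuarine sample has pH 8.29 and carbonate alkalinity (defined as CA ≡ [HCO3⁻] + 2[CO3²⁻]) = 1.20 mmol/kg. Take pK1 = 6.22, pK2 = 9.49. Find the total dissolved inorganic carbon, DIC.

CA = [HCO3⁻] + 2[CO3²⁻] = (α₁ + 2α₂)·DIC
At pH 8.29: [H⁺]/K1 = 10^-2.07 = 0.0085114, K2/[H⁺] = 10^-1.20 = 0.063096
α₁ = 1/(1 + 0.0085114 + 0.063096) = 1/1.0716 = 0.9332; α₂ = α₁·K2/[H⁺] = 0.05888
α₁ + 2α₂ = 1.0509
DIC = CA / (α₁ + 2α₂) = 1.20 / 1.0509 = 1.14 mmol/kg

DIC = 1.14 mmol/kg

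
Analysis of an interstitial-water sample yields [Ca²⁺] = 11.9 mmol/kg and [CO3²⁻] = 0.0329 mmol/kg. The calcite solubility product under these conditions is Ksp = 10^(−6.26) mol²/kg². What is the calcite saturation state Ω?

Ω = 0.712

Ksp = 10^(−6.26) = 5.495×10^-7
Ω = [Ca²⁺][CO3²⁻]/Ksp = (11.9×10^-3)(0.0329×10^-3) / 5.495×10^-7 = 0.712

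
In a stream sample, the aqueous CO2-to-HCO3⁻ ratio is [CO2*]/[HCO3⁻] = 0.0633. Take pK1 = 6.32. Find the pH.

pH = 7.52

From K1 = [H⁺][HCO3⁻]/[CO2*]:  pH = pK1 − log₁₀([CO2*]/[HCO3⁻])
log₁₀(0.0633) = -1.199
pH = 6.32 − (-1.199) = 7.52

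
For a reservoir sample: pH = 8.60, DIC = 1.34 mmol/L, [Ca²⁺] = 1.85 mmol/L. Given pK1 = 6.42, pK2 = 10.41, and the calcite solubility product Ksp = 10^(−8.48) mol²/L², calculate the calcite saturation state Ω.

Ω = 11.3

α₂ = 1 / (1 + [H⁺]/K2 + [H⁺]²/(K1K2)) = 1 / (1 + 10^+1.81 + 10^-0.37)
   = 1 / (1 + 64.565 + 0.42658) = 1/65.992 = 0.01515
[CO3²⁻] = α₂ × DIC = 0.01515 × 1.34 = 0.02031 mmol/L
Ksp = 10^(−8.48) = 3.311×10^-9
Ω = [Ca²⁺][CO3²⁻]/Ksp = (1.85×10^-3)(2.031×10^-5) / 3.311×10^-9 = 11.3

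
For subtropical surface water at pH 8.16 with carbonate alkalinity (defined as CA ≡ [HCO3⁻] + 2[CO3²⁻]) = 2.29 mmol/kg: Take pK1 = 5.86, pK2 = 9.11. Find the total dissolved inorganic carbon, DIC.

CA = [HCO3⁻] + 2[CO3²⁻] = (α₁ + 2α₂)·DIC
At pH 8.16: [H⁺]/K1 = 10^-2.30 = 0.0050119, K2/[H⁺] = 10^-0.95 = 0.11220
α₁ = 1/(1 + 0.0050119 + 0.11220) = 1/1.1172 = 0.8951; α₂ = α₁·K2/[H⁺] = 0.1004
α₁ + 2α₂ = 1.0959
DIC = CA / (α₁ + 2α₂) = 2.29 / 1.0959 = 2.09 mmol/kg

DIC = 2.09 mmol/kg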